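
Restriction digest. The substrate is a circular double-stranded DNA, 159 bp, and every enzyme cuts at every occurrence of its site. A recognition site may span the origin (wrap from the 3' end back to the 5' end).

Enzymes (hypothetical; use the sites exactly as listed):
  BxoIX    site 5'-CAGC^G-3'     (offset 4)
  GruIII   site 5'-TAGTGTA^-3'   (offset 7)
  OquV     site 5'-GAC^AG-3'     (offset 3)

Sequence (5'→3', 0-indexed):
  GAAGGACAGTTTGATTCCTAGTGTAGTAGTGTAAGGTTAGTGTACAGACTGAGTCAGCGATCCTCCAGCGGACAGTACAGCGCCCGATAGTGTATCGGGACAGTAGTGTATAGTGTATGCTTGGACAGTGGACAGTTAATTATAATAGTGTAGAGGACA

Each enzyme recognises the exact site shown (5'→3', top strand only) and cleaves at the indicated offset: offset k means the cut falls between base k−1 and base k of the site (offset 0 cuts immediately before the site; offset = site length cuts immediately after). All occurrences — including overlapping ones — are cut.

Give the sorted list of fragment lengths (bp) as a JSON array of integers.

Per-enzyme occurrences:
  BxoIX (CAGCG, off=4): starts [54, 65, 77] → cuts [58, 69, 81]
  GruIII (TAGTGTA, off=7): starts [18, 26, 37, 87, 103, 110, 145] → cuts [25, 33, 44, 94, 110, 117, 152]
  OquV (GACAG, off=3): starts [4, 70, 98, 123, 130, 155] → cuts [7, 73, 101, 126, 133, 158]

Pooled cuts: [7, 25, 33, 44, 58, 69, 73, 81, 94, 101, 110, 117, 126, 133, 152, 158]

Fragments:
  7→25: 18 bp
  25→33: 8 bp
  33→44: 11 bp
  44→58: 14 bp
  58→69: 11 bp
  69→73: 4 bp
  73→81: 8 bp
  81→94: 13 bp
  94→101: 7 bp
  101→110: 9 bp
  110→117: 7 bp
  117→126: 9 bp
  126→133: 7 bp
  133→152: 19 bp
  152→158: 6 bp
  158→7 (wrap): 159-158+7 = 8 bp

[4,6,7,7,7,8,8,8,9,9,11,11,13,14,18,19]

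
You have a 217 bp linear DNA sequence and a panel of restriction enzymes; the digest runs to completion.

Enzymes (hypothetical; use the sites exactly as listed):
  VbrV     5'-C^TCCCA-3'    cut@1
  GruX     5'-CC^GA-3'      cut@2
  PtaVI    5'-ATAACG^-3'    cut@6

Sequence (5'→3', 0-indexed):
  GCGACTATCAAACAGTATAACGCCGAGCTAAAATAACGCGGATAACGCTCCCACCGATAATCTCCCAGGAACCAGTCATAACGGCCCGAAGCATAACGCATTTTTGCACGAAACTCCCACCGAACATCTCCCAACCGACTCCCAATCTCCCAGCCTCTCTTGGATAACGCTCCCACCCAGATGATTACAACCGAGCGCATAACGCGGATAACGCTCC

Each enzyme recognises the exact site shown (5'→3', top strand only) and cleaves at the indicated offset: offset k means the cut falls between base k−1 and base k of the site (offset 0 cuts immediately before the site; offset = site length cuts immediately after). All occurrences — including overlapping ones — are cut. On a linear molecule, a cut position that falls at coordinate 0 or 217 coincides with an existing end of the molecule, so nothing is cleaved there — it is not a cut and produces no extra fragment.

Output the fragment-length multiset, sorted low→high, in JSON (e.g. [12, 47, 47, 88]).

Site scan:
  VbrV CTCCCA/1: at [47, 61, 113, 127, 138, 146, 169] ⇒ [48, 62, 114, 128, 139, 147, 170]
  GruX CCGA/2: at [22, 53, 85, 119, 134, 190] ⇒ [24, 55, 87, 121, 136, 192]
  PtaVI ATAACG/6: at [16, 32, 41, 77, 92, 163, 198, 207] ⇒ [22, 38, 47, 83, 98, 169, 204, 213]

Pooled cuts: [22, 24, 38, 47, 48, 55, 62, 83, 87, 98, 114, 121, 128, 136, 139, 147, 169, 170, 192, 204, 213]

Fragment lengths:
  [0,22): 22 bp
  [22,24): 2 bp
  [24,38): 14 bp
  [38,47): 9 bp
  [47,48): 1 bp
  [48,55): 7 bp
  [55,62): 7 bp
  [62,83): 21 bp
  [83,87): 4 bp
  [87,98): 11 bp
  [98,114): 16 bp
  [114,121): 7 bp
  [121,128): 7 bp
  [128,136): 8 bp
  [136,139): 3 bp
  [139,147): 8 bp
  [147,169): 22 bp
  [169,170): 1 bp
  [170,192): 22 bp
  [192,204): 12 bp
  [204,213): 9 bp
  [213,217): 4 bp

[1,1,2,3,4,4,7,7,7,7,8,8,9,9,11,12,14,16,21,22,22,22]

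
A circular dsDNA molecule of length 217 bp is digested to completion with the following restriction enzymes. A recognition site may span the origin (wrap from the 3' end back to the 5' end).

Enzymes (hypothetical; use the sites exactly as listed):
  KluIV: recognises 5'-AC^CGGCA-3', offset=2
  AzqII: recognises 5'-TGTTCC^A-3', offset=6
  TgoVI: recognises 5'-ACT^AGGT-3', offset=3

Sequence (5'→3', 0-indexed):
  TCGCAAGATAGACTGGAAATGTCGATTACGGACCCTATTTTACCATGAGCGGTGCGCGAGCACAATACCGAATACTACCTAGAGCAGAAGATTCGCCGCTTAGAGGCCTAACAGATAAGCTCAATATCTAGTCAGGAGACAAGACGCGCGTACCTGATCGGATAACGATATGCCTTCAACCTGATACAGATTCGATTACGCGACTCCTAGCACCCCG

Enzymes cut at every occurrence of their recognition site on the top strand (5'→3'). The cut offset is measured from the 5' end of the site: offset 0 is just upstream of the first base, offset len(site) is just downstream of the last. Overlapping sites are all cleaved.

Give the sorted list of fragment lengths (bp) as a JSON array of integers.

[217]

Per-enzyme occurrences:
  KluIV (ACCGGCA, off=2): no sites
  AzqII (TGTTCCA, off=6): no sites
  TgoVI (ACTAGGT, off=3): no sites

Pooled cuts: ∅

Fragments:
  no cuts → one circular fragment of 217 bp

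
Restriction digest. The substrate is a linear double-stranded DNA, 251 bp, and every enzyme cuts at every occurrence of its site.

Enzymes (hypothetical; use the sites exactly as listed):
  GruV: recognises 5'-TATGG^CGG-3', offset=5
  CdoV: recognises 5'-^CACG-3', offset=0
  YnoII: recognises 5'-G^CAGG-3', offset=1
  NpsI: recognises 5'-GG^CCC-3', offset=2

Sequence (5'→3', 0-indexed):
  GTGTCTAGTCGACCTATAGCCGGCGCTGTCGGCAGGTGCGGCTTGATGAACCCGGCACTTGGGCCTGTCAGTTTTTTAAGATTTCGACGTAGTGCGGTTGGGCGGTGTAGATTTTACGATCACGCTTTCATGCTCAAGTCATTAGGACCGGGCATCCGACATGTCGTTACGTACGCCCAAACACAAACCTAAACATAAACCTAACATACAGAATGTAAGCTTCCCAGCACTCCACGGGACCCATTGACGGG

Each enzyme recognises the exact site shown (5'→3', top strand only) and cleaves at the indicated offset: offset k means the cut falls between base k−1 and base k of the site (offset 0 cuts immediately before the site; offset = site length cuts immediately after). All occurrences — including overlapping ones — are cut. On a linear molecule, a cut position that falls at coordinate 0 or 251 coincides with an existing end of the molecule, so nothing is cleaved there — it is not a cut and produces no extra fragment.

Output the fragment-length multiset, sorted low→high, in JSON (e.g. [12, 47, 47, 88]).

[19,32,88,112]

Scan for sites:
  GruV (TATGGCGG, off=5): no sites
  CdoV CACG/0: at [120, 232] ⇒ [120, 232]
  YnoII GCAGG/1: at [31] ⇒ [32]
  NpsI (GGCCC, off=2): no sites

All cut coordinates (distinct, sorted): [32, 120, 232]

Fragment lengths:
  [0,32): 32 bp
  [32,120): 88 bp
  [120,232): 112 bp
  [232,251): 19 bp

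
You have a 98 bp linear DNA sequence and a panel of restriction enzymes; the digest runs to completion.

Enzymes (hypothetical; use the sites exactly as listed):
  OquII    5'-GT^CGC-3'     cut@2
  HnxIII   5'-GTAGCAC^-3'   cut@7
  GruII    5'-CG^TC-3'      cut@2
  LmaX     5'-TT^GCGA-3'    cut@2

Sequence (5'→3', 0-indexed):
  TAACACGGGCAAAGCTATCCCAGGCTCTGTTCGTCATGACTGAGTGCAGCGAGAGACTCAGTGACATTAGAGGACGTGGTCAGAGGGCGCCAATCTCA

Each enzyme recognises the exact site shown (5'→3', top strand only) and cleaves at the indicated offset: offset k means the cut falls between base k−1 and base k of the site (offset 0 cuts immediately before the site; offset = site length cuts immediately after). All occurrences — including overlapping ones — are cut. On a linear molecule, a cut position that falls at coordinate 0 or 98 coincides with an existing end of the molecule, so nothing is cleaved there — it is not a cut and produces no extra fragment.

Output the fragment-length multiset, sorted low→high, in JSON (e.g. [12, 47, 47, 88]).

[33,65]

Site scan:
  OquII (GTCGC, off=2): no sites
  HnxIII (GTAGCAC, off=7): no sites
  GruII (CGTC, off=2): starts [31] → cuts [33]
  LmaX (TTGCGA, off=2): no sites

All cut coordinates (distinct, sorted): [33]

Fragment lengths:
  [0,33): 33 bp
  [33,98): 65 bp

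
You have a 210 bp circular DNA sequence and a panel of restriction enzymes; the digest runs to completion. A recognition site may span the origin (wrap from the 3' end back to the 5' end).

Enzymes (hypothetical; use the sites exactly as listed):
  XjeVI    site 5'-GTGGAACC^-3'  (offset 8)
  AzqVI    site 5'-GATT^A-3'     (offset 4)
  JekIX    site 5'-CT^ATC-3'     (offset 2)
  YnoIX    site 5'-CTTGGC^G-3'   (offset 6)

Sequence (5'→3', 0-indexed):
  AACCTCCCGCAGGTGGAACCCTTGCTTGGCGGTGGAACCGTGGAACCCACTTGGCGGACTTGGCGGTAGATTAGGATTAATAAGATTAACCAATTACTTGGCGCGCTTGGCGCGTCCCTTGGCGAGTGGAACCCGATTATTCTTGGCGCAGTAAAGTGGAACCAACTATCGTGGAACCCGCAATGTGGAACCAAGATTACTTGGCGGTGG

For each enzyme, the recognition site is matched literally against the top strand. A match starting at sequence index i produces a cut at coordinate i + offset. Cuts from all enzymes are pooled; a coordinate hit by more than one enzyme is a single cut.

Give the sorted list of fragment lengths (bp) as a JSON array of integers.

[4,5,6,6,7,8,8,8,9,9,9,9,9,9,10,10,11,12,14,15,16,16]

Scan for sites:
  XjeVI (GTGGAACC, off=8): starts [12, 31, 39, 125, 155, 170, 184, 206] → cuts [4, 20, 39, 47, 133, 163, 178, 192]
  AzqVI (GATTA, off=4): starts [68, 74, 83, 134, 194] → cuts [72, 78, 87, 138, 198]
  JekIX (CTATC, off=2): starts [165] → cuts [167]
  YnoIX (CTTGGCG, off=6): starts [24, 49, 58, 96, 105, 117, 141, 199] → cuts [30, 55, 64, 102, 111, 123, 147, 205]

All cut coordinates (distinct, sorted): [4, 20, 30, 39, 47, 55, 64, 72, 78, 87, 102, 111, 123, 133, 138, 147, 163, 167, 178, 192, 198, 205]

Fragments:
  4→20: 16 bp
  20→30: 10 bp
  30→39: 9 bp
  39→47: 8 bp
  47→55: 8 bp
  55→64: 9 bp
  64→72: 8 bp
  72→78: 6 bp
  78→87: 9 bp
  87→102: 15 bp
  102→111: 9 bp
  111→123: 12 bp
  123→133: 10 bp
  133→138: 5 bp
  138→147: 9 bp
  147→163: 16 bp
  163→167: 4 bp
  167→178: 11 bp
  178→192: 14 bp
  192→198: 6 bp
  198→205: 7 bp
  205→4 (wrap): 210-205+4 = 9 bp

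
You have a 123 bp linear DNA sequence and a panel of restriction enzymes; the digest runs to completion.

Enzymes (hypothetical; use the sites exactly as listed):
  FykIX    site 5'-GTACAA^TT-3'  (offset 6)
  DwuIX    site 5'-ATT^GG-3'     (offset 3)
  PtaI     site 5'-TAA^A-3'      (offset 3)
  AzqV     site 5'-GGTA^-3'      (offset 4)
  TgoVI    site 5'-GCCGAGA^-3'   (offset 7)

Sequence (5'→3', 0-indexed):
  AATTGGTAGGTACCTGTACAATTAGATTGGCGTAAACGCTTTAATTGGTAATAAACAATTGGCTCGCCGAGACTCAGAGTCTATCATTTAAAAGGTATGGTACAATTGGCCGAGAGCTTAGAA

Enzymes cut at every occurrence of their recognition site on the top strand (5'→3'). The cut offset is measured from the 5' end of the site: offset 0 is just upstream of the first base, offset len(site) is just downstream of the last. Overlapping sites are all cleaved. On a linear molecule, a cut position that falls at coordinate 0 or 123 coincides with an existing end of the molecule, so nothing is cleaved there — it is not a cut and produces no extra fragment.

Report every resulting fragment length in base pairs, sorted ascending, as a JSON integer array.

[2,3,4,4,4,4,4,5,6,6,7,7,8,8,9,11,12,19]

Site scan:
  FykIX GTACAATT/6: at [15, 99] ⇒ [21, 105]
  DwuIX ATTGG/3: at [1, 25, 43, 57, 104] ⇒ [4, 28, 46, 60, 107]
  PtaI TAAA/3: at [32, 51, 88] ⇒ [35, 54, 91]
  AzqV GGTA/4: at [4, 8, 46, 93, 98] ⇒ [8, 12, 50, 97, 102]
  TgoVI GCCGAGA/7: at [65, 108] ⇒ [72, 115]

Pooled cuts: [4, 8, 12, 21, 28, 35, 46, 50, 54, 60, 72, 91, 97, 102, 105, 107, 115]

Fragments:
  [0,4): 4 bp
  [4,8): 4 bp
  [8,12): 4 bp
  [12,21): 9 bp
  [21,28): 7 bp
  [28,35): 7 bp
  [35,46): 11 bp
  [46,50): 4 bp
  [50,54): 4 bp
  [54,60): 6 bp
  [60,72): 12 bp
  [72,91): 19 bp
  [91,97): 6 bp
  [97,102): 5 bp
  [102,105): 3 bp
  [105,107): 2 bp
  [107,115): 8 bp
  [115,123): 8 bp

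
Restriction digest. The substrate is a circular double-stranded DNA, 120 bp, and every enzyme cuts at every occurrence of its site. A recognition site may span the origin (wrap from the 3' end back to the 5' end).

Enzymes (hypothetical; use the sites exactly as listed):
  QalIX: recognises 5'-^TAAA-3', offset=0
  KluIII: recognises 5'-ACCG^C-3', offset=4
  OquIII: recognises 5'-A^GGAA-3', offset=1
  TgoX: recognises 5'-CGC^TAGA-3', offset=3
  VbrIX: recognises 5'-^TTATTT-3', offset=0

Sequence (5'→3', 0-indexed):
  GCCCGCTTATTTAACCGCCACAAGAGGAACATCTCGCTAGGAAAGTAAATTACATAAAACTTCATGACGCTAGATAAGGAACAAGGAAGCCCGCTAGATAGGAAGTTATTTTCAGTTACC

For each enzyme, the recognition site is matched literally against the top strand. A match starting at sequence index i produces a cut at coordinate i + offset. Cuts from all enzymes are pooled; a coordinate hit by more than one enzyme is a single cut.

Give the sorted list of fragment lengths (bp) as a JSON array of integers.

Per-enzyme occurrences:
  QalIX TAAA/0: at [45, 54] ⇒ [45, 54]
  KluIII ACCGC/4: at [13, 117] ⇒ [1, 17]
  OquIII AGGAA/1: at [24, 38, 76, 83, 99] ⇒ [25, 39, 77, 84, 100]
  TgoX CGCTAGA/3: at [67, 91] ⇒ [70, 94]
  VbrIX TTATTT/0: at [6, 105] ⇒ [6, 105]

Pooled cuts: [1, 6, 17, 25, 39, 45, 54, 70, 77, 84, 94, 100, 105]

Fragment lengths:
  1→6: 5 bp
  6→17: 11 bp
  17→25: 8 bp
  25→39: 14 bp
  39→45: 6 bp
  45→54: 9 bp
  54→70: 16 bp
  70→77: 7 bp
  77→84: 7 bp
  84→94: 10 bp
  94→100: 6 bp
  100→105: 5 bp
  105→1 (wrap): 120-105+1 = 16 bp

[5,5,6,6,7,7,8,9,10,11,14,16,16]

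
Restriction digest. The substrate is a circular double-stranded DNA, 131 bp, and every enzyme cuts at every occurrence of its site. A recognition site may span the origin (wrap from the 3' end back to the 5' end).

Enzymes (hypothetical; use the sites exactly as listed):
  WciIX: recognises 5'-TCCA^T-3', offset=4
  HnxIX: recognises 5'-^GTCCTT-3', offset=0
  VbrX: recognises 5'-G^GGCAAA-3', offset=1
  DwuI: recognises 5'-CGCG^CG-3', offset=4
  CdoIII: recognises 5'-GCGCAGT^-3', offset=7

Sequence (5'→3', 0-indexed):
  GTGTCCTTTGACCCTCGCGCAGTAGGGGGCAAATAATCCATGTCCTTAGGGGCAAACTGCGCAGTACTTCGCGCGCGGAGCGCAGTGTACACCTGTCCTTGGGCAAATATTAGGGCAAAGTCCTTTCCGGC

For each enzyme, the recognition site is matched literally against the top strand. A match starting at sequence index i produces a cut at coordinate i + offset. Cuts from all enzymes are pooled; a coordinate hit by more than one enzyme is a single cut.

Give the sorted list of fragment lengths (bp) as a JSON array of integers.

[1,2,4,6,7,8,8,9,11,12,13,14,15,21]

Per-enzyme occurrences:
  WciIX TCCAT/4: at [36] ⇒ [40]
  HnxIX GTCCTT/0: at [2, 41, 94, 119] ⇒ [2, 41, 94, 119]
  VbrX GGGCAAA/1: at [26, 49, 100, 112] ⇒ [27, 50, 101, 113]
  DwuI CGCGCG/4: at [69, 71] ⇒ [73, 75]
  CdoIII GCGCAGT/7: at [16, 58, 79] ⇒ [23, 65, 86]

All cut coordinates (distinct, sorted): [2, 23, 27, 40, 41, 50, 65, 73, 75, 86, 94, 101, 113, 119]

Fragment lengths:
  2→23: 21 bp
  23→27: 4 bp
  27→40: 13 bp
  40→41: 1 bp
  41→50: 9 bp
  50→65: 15 bp
  65→73: 8 bp
  73→75: 2 bp
  75→86: 11 bp
  86→94: 8 bp
  94→101: 7 bp
  101→113: 12 bp
  113→119: 6 bp
  119→2 (wrap): 131-119+2 = 14 bp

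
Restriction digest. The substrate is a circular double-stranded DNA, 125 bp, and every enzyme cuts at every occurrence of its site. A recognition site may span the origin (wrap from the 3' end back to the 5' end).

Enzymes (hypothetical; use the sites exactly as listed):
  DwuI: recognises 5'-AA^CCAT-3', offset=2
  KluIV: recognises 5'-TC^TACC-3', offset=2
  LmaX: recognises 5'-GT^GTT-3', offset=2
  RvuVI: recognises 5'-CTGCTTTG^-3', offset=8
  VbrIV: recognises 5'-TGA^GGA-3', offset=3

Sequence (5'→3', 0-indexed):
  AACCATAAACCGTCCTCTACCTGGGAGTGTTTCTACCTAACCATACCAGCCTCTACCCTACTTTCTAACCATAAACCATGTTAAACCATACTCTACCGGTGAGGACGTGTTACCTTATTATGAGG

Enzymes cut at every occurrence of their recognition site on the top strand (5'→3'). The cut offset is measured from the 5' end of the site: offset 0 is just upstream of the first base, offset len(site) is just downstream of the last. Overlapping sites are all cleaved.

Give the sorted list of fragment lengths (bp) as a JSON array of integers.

[4,5,6,7,7,8,9,10,11,13,15,15,15]

Scan for sites:
  DwuI (AACCAT, off=2): starts [0, 38, 66, 73, 83] → cuts [2, 40, 68, 75, 85]
  KluIV (TCTACC, off=2): starts [15, 31, 51, 91] → cuts [17, 33, 53, 93]
  LmaX (GTGTT, off=2): starts [26, 106] → cuts [28, 108]
  RvuVI (CTGCTTTG, off=8): no sites
  VbrIV (TGAGGA, off=3): starts [99, 120] → cuts [102, 123]

All cut coordinates (distinct, sorted): [2, 17, 28, 33, 40, 53, 68, 75, 85, 93, 102, 108, 123]

Fragments:
  2→17: 15 bp
  17→28: 11 bp
  28→33: 5 bp
  33→40: 7 bp
  40→53: 13 bp
  53→68: 15 bp
  68→75: 7 bp
  75→85: 10 bp
  85→93: 8 bp
  93→102: 9 bp
  102→108: 6 bp
  108→123: 15 bp
  123→2 (wrap): 125-123+2 = 4 bp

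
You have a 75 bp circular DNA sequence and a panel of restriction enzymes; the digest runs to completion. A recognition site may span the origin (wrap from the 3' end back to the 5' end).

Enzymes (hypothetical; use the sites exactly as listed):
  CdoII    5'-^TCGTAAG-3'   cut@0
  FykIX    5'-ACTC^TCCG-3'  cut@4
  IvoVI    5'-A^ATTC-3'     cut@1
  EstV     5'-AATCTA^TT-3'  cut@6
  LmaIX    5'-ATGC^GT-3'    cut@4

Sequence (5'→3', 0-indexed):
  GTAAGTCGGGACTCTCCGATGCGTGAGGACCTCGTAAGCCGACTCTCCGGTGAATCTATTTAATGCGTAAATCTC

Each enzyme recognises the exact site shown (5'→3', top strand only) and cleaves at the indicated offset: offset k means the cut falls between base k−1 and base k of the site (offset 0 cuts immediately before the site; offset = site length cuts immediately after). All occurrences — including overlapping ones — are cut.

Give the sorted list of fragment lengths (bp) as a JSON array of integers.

[7,8,8,9,13,14,16]

Scan for sites:
  CdoII TCGTAAG/0: at [31, 73] ⇒ [31, 73]
  FykIX ACTCTCCG/4: at [10, 41] ⇒ [14, 45]
  IvoVI (AATTC, off=1): no sites
  EstV AATCTATT/6: at [52] ⇒ [58]
  LmaIX ATGCGT/4: at [18, 62] ⇒ [22, 66]

Pooled cuts: [14, 22, 31, 45, 58, 66, 73]

Fragment lengths:
  14→22: 8 bp
  22→31: 9 bp
  31→45: 14 bp
  45→58: 13 bp
  58→66: 8 bp
  66→73: 7 bp
  73→14 (wrap): 75-73+14 = 16 bp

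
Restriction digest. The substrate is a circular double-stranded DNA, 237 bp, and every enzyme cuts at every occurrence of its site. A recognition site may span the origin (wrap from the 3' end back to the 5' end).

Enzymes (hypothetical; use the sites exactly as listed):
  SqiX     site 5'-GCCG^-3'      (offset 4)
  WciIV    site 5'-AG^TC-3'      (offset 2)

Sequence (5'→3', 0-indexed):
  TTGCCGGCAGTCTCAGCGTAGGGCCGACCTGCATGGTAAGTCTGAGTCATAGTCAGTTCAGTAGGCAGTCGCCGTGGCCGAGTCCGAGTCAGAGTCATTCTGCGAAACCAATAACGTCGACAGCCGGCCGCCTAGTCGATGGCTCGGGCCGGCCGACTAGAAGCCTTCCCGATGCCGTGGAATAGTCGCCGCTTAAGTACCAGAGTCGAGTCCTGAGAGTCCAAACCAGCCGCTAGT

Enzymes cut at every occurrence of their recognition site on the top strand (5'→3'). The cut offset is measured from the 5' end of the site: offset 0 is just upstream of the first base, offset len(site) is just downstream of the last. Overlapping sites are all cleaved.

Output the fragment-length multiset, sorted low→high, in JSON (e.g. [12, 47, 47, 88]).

Scan for sites:
  SqiX GCCG/4: at [2, 22, 70, 76, 122, 126, 147, 151, 173, 187, 228] ⇒ [6, 26, 74, 80, 126, 130, 151, 155, 177, 191, 232]
  WciIV AGTC/2: at [8, 38, 44, 50, 66, 80, 86, 92, 133, 183, 203, 208, 217] ⇒ [10, 40, 46, 52, 68, 82, 88, 94, 135, 185, 205, 210, 219]

Pooled cuts: [6, 10, 26, 40, 46, 52, 68, 74, 80, 82, 88, 94, 126, 130, 135, 151, 155, 177, 185, 191, 205, 210, 219, 232]

Fragment lengths:
  6→10: 4 bp
  10→26: 16 bp
  26→40: 14 bp
  40→46: 6 bp
  46→52: 6 bp
  52→68: 16 bp
  68→74: 6 bp
  74→80: 6 bp
  80→82: 2 bp
  82→88: 6 bp
  88→94: 6 bp
  94→126: 32 bp
  126→130: 4 bp
  130→135: 5 bp
  135→151: 16 bp
  151→155: 4 bp
  155→177: 22 bp
  177→185: 8 bp
  185→191: 6 bp
  191→205: 14 bp
  205→210: 5 bp
  210→219: 9 bp
  219→232: 13 bp
  232→6 (wrap): 237-232+6 = 11 bp

[2,4,4,4,5,5,6,6,6,6,6,6,6,8,9,11,13,14,14,16,16,16,22,32]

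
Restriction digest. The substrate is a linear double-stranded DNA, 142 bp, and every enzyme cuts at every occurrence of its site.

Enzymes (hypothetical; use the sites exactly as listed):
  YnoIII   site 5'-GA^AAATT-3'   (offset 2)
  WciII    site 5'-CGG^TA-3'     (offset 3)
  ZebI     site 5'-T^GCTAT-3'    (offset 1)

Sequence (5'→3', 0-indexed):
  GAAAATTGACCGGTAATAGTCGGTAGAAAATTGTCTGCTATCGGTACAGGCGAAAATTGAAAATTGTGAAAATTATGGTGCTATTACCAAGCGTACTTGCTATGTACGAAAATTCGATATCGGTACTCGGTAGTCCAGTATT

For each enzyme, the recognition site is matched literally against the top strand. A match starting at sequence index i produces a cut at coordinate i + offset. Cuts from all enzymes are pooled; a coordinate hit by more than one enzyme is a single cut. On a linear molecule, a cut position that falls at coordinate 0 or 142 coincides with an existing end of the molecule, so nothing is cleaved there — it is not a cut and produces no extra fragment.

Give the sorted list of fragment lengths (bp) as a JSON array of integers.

Per-enzyme occurrences:
  YnoIII (GAAAATT, off=2): starts [0, 25, 51, 58, 67, 107] → cuts [2, 27, 53, 60, 69, 109]
  WciII (CGGTA, off=3): starts [10, 20, 41, 120, 127] → cuts [13, 23, 44, 123, 130]
  ZebI (TGCTAT, off=1): starts [35, 78, 97] → cuts [36, 79, 98]

Pooled cuts: [2, 13, 23, 27, 36, 44, 53, 60, 69, 79, 98, 109, 123, 130]

Fragments:
  [0,2): 2 bp
  [2,13): 11 bp
  [13,23): 10 bp
  [23,27): 4 bp
  [27,36): 9 bp
  [36,44): 8 bp
  [44,53): 9 bp
  [53,60): 7 bp
  [60,69): 9 bp
  [69,79): 10 bp
  [79,98): 19 bp
  [98,109): 11 bp
  [109,123): 14 bp
  [123,130): 7 bp
  [130,142): 12 bp

[2,4,7,7,8,9,9,9,10,10,11,11,12,14,19]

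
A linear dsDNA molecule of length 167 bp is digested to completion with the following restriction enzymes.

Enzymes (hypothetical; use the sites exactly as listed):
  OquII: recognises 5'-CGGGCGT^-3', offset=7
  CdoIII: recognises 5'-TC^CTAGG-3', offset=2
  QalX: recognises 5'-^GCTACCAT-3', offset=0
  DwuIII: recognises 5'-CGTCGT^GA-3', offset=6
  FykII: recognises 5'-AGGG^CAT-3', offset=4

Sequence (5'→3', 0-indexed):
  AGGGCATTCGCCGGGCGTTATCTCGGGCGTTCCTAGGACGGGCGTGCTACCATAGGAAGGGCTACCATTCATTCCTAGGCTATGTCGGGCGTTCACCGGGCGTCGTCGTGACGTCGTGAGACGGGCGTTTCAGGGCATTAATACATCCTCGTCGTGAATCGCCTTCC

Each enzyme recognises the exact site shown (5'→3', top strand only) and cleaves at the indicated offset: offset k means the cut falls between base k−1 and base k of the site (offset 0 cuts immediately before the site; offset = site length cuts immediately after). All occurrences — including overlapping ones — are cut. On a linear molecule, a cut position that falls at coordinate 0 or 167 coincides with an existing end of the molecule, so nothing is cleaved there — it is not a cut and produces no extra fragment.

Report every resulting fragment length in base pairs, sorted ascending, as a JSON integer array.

Per-enzyme occurrences:
  OquII CGGGCGT/7: at [11, 23, 38, 85, 96, 121] ⇒ [18, 30, 45, 92, 103, 128]
  CdoIII TCCTAGG/2: at [30, 72] ⇒ [32, 74]
  QalX GCTACCAT/0: at [45, 60] ⇒ [45, 60]
  DwuIII CGTCGTGA/6: at [103, 111, 149] ⇒ [109, 117, 155]
  FykII AGGGCAT/4: at [0, 131] ⇒ [4, 135]

All cut coordinates (distinct, sorted): [4, 18, 30, 32, 45, 60, 74, 92, 103, 109, 117, 128, 135, 155]

Fragment lengths:
  [0,4): 4 bp
  [4,18): 14 bp
  [18,30): 12 bp
  [30,32): 2 bp
  [32,45): 13 bp
  [45,60): 15 bp
  [60,74): 14 bp
  [74,92): 18 bp
  [92,103): 11 bp
  [103,109): 6 bp
  [109,117): 8 bp
  [117,128): 11 bp
  [128,135): 7 bp
  [135,155): 20 bp
  [155,167): 12 bp

[2,4,6,7,8,11,11,12,12,13,14,14,15,18,20]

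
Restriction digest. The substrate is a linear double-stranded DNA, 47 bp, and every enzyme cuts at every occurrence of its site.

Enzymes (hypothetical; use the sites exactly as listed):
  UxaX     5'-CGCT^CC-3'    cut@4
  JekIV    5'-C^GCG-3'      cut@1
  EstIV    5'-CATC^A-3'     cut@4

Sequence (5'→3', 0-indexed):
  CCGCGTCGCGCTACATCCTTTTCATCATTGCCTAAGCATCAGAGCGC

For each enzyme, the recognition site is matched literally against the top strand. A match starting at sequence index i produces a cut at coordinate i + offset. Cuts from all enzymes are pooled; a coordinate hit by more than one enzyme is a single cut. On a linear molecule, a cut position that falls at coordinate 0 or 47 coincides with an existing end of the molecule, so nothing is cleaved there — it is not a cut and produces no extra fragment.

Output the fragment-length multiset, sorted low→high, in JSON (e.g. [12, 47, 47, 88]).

Scan for sites:
  UxaX (CGCTCC, off=4): no sites
  JekIV CGCG/1: at [1, 6] ⇒ [2, 7]
  EstIV CATCA/4: at [22, 36] ⇒ [26, 40]

Pooled cuts: [2, 7, 26, 40]

Fragments:
  [0,2): 2 bp
  [2,7): 5 bp
  [7,26): 19 bp
  [26,40): 14 bp
  [40,47): 7 bp

[2,5,7,14,19]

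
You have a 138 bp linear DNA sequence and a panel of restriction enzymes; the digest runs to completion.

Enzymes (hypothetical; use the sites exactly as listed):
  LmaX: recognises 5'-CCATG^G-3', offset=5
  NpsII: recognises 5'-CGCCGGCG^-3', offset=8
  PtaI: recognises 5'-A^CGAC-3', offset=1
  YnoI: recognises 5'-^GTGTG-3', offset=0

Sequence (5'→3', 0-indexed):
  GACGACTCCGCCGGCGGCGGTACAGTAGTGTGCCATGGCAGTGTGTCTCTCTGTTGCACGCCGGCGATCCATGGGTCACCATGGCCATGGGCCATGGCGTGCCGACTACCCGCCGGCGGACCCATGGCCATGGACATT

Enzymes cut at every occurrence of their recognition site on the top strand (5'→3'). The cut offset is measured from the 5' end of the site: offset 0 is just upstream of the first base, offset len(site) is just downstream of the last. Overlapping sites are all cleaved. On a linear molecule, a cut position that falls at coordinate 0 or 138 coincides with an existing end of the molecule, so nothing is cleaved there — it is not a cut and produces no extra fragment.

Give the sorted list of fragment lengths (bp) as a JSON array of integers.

[2,3,6,6,6,7,7,8,10,10,11,14,22,26]

Scan for sites:
  LmaX CCATGG/5: at [32, 68, 78, 84, 91, 121, 127] ⇒ [37, 73, 83, 89, 96, 126, 132]
  NpsII CGCCGGCG/8: at [8, 58, 110] ⇒ [16, 66, 118]
  PtaI ACGAC/1: at [1] ⇒ [2]
  YnoI GTGTG/0: at [27, 40] ⇒ [27, 40]

Pooled cuts: [2, 16, 27, 37, 40, 66, 73, 83, 89, 96, 118, 126, 132]

Fragments:
  [0,2): 2 bp
  [2,16): 14 bp
  [16,27): 11 bp
  [27,37): 10 bp
  [37,40): 3 bp
  [40,66): 26 bp
  [66,73): 7 bp
  [73,83): 10 bp
  [83,89): 6 bp
  [89,96): 7 bp
  [96,118): 22 bp
  [118,126): 8 bp
  [126,132): 6 bp
  [132,138): 6 bp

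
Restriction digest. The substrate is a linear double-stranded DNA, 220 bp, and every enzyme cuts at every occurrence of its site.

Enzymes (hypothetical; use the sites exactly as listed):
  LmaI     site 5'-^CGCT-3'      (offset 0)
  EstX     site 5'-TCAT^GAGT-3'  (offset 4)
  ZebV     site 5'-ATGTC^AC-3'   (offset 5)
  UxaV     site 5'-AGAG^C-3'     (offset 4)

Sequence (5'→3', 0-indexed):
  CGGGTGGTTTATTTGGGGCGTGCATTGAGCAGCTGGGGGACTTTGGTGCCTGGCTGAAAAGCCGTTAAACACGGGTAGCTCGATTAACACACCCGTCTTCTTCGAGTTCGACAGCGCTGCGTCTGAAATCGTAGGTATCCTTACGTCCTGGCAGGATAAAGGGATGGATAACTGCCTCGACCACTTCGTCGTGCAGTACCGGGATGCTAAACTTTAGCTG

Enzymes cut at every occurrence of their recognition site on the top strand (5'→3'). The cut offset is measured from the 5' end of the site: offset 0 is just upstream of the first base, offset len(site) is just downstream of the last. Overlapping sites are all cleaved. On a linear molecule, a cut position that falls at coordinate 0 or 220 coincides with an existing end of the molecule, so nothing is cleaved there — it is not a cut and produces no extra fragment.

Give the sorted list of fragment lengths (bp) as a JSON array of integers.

Per-enzyme occurrences:
  LmaI CGCT/0: at [114] ⇒ [114]
  EstX (TCATGAGT, off=4): no sites
  ZebV (ATGTCAC, off=5): no sites
  UxaV (AGAGC, off=4): no sites

Pooled cuts: [114]

Fragment lengths:
  [0,114): 114 bp
  [114,220): 106 bp

[106,114]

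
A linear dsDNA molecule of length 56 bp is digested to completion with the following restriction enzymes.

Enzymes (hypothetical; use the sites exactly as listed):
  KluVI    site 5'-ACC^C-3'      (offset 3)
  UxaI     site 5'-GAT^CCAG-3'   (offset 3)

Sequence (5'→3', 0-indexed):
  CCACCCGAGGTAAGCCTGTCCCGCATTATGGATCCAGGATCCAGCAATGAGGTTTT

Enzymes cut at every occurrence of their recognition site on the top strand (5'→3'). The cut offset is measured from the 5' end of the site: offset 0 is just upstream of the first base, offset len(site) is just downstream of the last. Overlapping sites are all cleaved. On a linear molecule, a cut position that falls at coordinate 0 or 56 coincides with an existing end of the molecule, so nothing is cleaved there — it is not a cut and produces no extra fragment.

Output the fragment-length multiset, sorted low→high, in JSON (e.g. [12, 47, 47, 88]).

Site scan:
  KluVI ACCC/3: at [2] ⇒ [5]
  UxaI GATCCAG/3: at [30, 37] ⇒ [33, 40]

Pooled cuts: [5, 33, 40]

Fragments:
  [0,5): 5 bp
  [5,33): 28 bp
  [33,40): 7 bp
  [40,56): 16 bp

[5,7,16,28]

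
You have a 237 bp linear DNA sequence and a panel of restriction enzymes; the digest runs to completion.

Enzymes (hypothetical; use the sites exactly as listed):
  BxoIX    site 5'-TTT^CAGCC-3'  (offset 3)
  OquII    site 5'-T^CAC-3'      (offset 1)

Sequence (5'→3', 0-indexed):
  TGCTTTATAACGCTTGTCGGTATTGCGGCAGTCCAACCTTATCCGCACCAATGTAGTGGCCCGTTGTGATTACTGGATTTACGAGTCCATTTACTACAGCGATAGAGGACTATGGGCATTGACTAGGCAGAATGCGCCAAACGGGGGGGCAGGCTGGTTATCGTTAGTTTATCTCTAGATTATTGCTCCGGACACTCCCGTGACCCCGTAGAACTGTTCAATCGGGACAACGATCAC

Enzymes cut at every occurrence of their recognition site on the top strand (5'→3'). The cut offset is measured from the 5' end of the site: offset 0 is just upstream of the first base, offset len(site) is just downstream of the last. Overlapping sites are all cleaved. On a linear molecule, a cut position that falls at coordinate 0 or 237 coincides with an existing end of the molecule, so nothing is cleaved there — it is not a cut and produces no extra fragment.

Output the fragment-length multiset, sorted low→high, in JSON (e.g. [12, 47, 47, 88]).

Scan for sites:
  BxoIX (TTTCAGCC, off=3): no sites
  OquII (TCAC, off=1): starts [233] → cuts [234]

Pooled cuts: [234]

Fragment lengths:
  [0,234): 234 bp
  [234,237): 3 bp

[3,234]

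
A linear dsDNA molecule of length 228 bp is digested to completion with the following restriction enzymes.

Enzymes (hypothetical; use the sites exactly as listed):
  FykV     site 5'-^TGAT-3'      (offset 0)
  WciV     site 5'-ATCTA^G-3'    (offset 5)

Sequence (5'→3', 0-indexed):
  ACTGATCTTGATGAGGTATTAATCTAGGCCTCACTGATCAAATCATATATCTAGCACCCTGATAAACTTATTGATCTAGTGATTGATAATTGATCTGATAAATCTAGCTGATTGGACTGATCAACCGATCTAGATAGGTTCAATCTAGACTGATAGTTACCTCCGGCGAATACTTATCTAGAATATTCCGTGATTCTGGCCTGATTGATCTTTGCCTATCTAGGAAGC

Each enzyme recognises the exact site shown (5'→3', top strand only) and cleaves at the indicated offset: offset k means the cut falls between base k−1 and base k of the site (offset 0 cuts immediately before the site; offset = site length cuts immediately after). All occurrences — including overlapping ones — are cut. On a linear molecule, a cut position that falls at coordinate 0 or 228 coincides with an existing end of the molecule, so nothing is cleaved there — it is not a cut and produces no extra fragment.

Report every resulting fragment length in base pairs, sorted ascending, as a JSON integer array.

Site scan:
  FykV TGAT/0: at [2, 8, 34, 59, 71, 79, 83, 90, 95, 108, 117, 150, 190, 201, 205] ⇒ [2, 8, 34, 59, 71, 79, 83, 90, 95, 108, 117, 150, 190, 201, 205]
  WciV ATCTAG/5: at [21, 48, 73, 101, 127, 142, 175, 217] ⇒ [26, 53, 78, 106, 132, 147, 180, 222]

All cut coordinates (distinct, sorted): [2, 8, 26, 34, 53, 59, 71, 78, 79, 83, 90, 95, 106, 108, 117, 132, 147, 150, 180, 190, 201, 205, 222]

Fragments:
  [0,2): 2 bp
  [2,8): 6 bp
  [8,26): 18 bp
  [26,34): 8 bp
  [34,53): 19 bp
  [53,59): 6 bp
  [59,71): 12 bp
  [71,78): 7 bp
  [78,79): 1 bp
  [79,83): 4 bp
  [83,90): 7 bp
  [90,95): 5 bp
  [95,106): 11 bp
  [106,108): 2 bp
  [108,117): 9 bp
  [117,132): 15 bp
  [132,147): 15 bp
  [147,150): 3 bp
  [150,180): 30 bp
  [180,190): 10 bp
  [190,201): 11 bp
  [201,205): 4 bp
  [205,222): 17 bp
  [222,228): 6 bp

[1,2,2,3,4,4,5,6,6,6,7,7,8,9,10,11,11,12,15,15,17,18,19,30]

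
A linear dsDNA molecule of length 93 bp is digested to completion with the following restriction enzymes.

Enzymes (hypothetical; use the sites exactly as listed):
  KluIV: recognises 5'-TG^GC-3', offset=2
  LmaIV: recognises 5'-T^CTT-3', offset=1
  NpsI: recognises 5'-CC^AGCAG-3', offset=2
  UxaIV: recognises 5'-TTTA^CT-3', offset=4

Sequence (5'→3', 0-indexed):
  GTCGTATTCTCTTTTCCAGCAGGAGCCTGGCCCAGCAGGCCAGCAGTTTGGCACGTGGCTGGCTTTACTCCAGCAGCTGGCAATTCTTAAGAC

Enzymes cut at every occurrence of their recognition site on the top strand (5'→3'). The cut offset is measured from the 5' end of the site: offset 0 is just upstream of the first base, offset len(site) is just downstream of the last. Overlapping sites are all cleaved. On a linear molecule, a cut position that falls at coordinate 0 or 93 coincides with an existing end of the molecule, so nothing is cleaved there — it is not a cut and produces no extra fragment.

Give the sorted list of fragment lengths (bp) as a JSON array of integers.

Per-enzyme occurrences:
  KluIV (TGGC, off=2): starts [27, 48, 55, 59, 77] → cuts [29, 50, 57, 61, 79]
  LmaIV (TCTT, off=1): starts [9, 84] → cuts [10, 85]
  NpsI (CCAGCAG, off=2): starts [15, 31, 39, 69] → cuts [17, 33, 41, 71]
  UxaIV (TTTACT, off=4): starts [63] → cuts [67]

All cut coordinates (distinct, sorted): [10, 17, 29, 33, 41, 50, 57, 61, 67, 71, 79, 85]

Fragments:
  [0,10): 10 bp
  [10,17): 7 bp
  [17,29): 12 bp
  [29,33): 4 bp
  [33,41): 8 bp
  [41,50): 9 bp
  [50,57): 7 bp
  [57,61): 4 bp
  [61,67): 6 bp
  [67,71): 4 bp
  [71,79): 8 bp
  [79,85): 6 bp
  [85,93): 8 bp

[4,4,4,6,6,7,7,8,8,8,9,10,12]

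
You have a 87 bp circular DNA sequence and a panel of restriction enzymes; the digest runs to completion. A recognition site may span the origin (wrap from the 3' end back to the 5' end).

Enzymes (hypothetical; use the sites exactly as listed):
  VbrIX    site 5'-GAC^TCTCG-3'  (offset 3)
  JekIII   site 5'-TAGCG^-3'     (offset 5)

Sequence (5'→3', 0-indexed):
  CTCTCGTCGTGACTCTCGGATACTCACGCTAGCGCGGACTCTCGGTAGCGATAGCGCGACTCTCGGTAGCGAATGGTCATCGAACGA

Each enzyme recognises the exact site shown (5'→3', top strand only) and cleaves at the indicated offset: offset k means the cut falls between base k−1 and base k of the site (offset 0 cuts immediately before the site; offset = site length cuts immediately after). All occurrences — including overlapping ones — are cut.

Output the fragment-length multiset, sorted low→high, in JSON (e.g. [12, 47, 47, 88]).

[4,5,6,11,11,12,17,21]

Scan for sites:
  VbrIX (GACTCTCG, off=3): starts [10, 36, 57, 85] → cuts [1, 13, 39, 60]
  JekIII (TAGCG, off=5): starts [29, 45, 51, 66] → cuts [34, 50, 56, 71]

All cut coordinates (distinct, sorted): [1, 13, 34, 39, 50, 56, 60, 71]

Fragment lengths:
  1→13: 12 bp
  13→34: 21 bp
  34→39: 5 bp
  39→50: 11 bp
  50→56: 6 bp
  56→60: 4 bp
  60→71: 11 bp
  71→1 (wrap): 87-71+1 = 17 bp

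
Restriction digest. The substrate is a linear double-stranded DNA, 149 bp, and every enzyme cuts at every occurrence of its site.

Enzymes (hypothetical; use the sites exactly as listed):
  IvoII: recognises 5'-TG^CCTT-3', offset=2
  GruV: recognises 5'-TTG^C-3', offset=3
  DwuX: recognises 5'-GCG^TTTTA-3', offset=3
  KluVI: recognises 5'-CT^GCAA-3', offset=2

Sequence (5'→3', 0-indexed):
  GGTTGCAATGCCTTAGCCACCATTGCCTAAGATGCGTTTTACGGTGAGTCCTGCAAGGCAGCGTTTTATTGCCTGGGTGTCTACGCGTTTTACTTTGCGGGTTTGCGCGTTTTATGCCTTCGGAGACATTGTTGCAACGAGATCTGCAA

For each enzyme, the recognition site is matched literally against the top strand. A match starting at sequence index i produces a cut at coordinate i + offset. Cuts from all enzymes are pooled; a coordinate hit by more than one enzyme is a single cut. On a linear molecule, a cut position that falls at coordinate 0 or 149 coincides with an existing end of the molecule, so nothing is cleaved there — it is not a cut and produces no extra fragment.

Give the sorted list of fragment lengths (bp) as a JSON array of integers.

[4,4,5,5,7,8,8,10,11,11,11,15,16,16,18]

Scan for sites:
  IvoII (TGCCTT, off=2): starts [8, 114] → cuts [10, 116]
  GruV (TTGC, off=3): starts [2, 22, 68, 94, 102, 131] → cuts [5, 25, 71, 97, 105, 134]
  DwuX (GCGTTTTA, off=3): starts [33, 60, 84, 106] → cuts [36, 63, 87, 109]
  KluVI (CTGCAA, off=2): starts [50, 143] → cuts [52, 145]

Pooled cuts: [5, 10, 25, 36, 52, 63, 71, 87, 97, 105, 109, 116, 134, 145]

Fragment lengths:
  [0,5): 5 bp
  [5,10): 5 bp
  [10,25): 15 bp
  [25,36): 11 bp
  [36,52): 16 bp
  [52,63): 11 bp
  [63,71): 8 bp
  [71,87): 16 bp
  [87,97): 10 bp
  [97,105): 8 bp
  [105,109): 4 bp
  [109,116): 7 bp
  [116,134): 18 bp
  [134,145): 11 bp
  [145,149): 4 bp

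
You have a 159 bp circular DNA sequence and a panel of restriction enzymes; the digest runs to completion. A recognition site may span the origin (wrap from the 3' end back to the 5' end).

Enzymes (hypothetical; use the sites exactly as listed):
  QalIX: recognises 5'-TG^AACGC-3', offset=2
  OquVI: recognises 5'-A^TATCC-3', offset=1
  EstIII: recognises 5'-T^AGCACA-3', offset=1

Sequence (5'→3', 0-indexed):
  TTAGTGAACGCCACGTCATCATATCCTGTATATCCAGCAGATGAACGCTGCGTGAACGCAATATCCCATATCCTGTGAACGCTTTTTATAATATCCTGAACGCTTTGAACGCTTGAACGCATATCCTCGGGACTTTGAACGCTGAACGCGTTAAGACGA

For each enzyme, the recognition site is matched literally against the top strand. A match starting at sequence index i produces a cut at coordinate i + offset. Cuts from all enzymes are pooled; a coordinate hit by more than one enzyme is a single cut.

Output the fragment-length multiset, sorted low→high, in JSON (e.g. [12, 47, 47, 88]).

[6,7,7,7,7,8,9,9,9,11,13,14,15,16,21]

Site scan:
  QalIX (TGAACGC, off=2): starts [4, 41, 52, 75, 96, 105, 113, 135, 142] → cuts [6, 43, 54, 77, 98, 107, 115, 137, 144]
  OquVI (ATATCC, off=1): starts [20, 29, 60, 67, 90, 120] → cuts [21, 30, 61, 68, 91, 121]
  EstIII (TAGCACA, off=1): no sites

All cut coordinates (distinct, sorted): [6, 21, 30, 43, 54, 61, 68, 77, 91, 98, 107, 115, 121, 137, 144]

Fragments:
  6→21: 15 bp
  21→30: 9 bp
  30→43: 13 bp
  43→54: 11 bp
  54→61: 7 bp
  61→68: 7 bp
  68→77: 9 bp
  77→91: 14 bp
  91→98: 7 bp
  98→107: 9 bp
  107→115: 8 bp
  115→121: 6 bp
  121→137: 16 bp
  137→144: 7 bp
  144→6 (wrap): 159-144+6 = 21 bp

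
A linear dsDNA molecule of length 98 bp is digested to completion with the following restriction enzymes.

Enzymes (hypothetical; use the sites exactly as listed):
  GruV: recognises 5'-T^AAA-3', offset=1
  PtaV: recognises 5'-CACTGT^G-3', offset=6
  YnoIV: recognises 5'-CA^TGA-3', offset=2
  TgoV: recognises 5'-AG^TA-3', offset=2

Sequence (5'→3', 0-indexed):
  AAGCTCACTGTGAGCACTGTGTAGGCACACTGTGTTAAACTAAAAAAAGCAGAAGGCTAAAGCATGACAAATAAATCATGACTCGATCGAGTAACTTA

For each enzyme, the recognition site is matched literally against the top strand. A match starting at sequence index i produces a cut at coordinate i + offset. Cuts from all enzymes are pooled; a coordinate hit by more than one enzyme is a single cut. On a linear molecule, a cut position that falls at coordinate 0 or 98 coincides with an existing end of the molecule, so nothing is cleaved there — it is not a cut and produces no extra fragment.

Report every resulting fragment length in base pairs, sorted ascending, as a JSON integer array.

Scan for sites:
  GruV (TAAA, off=1): starts [35, 40, 57, 71] → cuts [36, 41, 58, 72]
  PtaV (CACTGTG, off=6): starts [5, 14, 27] → cuts [11, 20, 33]
  YnoIV (CATGA, off=2): starts [62, 76] → cuts [64, 78]
  TgoV (AGTA, off=2): starts [89] → cuts [91]

All cut coordinates (distinct, sorted): [11, 20, 33, 36, 41, 58, 64, 72, 78, 91]

Fragment lengths:
  [0,11): 11 bp
  [11,20): 9 bp
  [20,33): 13 bp
  [33,36): 3 bp
  [36,41): 5 bp
  [41,58): 17 bp
  [58,64): 6 bp
  [64,72): 8 bp
  [72,78): 6 bp
  [78,91): 13 bp
  [91,98): 7 bp

[3,5,6,6,7,8,9,11,13,13,17]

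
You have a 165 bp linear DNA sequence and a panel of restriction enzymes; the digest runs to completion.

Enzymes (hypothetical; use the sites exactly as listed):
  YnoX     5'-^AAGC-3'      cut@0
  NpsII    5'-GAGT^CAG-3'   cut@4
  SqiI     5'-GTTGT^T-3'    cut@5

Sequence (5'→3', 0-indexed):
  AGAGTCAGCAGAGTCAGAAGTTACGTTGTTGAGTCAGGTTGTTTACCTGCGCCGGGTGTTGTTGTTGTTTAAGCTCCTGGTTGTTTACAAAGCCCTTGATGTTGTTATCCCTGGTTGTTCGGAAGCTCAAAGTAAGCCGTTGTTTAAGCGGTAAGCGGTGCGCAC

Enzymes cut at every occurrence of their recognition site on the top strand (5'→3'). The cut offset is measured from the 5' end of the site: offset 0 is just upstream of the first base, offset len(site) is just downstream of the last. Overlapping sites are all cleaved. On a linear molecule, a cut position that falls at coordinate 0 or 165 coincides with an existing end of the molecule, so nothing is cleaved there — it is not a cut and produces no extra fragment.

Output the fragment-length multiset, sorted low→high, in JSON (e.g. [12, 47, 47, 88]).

[2,2,3,3,4,5,5,5,7,8,9,10,11,13,13,14,15,16,20]

Scan for sites:
  YnoX (AAGC, off=0): starts [70, 89, 122, 133, 145, 152] → cuts [70, 89, 122, 133, 145, 152]
  NpsII (GAGTCAG, off=4): starts [1, 10, 30] → cuts [5, 14, 34]
  SqiI (GTTGTT, off=5): starts [24, 37, 57, 60, 63, 79, 100, 113, 138] → cuts [29, 42, 62, 65, 68, 84, 105, 118, 143]

All cut coordinates (distinct, sorted): [5, 14, 29, 34, 42, 62, 65, 68, 70, 84, 89, 105, 118, 122, 133, 143, 145, 152]

Fragment lengths:
  [0,5): 5 bp
  [5,14): 9 bp
  [14,29): 15 bp
  [29,34): 5 bp
  [34,42): 8 bp
  [42,62): 20 bp
  [62,65): 3 bp
  [65,68): 3 bp
  [68,70): 2 bp
  [70,84): 14 bp
  [84,89): 5 bp
  [89,105): 16 bp
  [105,118): 13 bp
  [118,122): 4 bp
  [122,133): 11 bp
  [133,143): 10 bp
  [143,145): 2 bp
  [145,152): 7 bp
  [152,165): 13 bp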